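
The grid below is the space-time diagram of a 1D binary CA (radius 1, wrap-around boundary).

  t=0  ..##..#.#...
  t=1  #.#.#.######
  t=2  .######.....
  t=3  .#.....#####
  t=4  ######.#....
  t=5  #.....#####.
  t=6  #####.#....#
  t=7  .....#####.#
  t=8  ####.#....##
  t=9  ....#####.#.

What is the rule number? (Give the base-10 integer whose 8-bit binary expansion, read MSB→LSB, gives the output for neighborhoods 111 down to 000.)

  [7] ### => .  t=1,i=7
  [6] ##. => .  t=0,i=3
  [5] #.# => #  t=0,i=7
  [4] #.. => #  t=0,i=4
  [3] .## => #  t=0,i=2
  [2] .#. => #  t=0,i=6
  [1] ..# => .  t=0,i=1
  [0] ... => #  t=0,i=0
  bits 00111101 = 61

61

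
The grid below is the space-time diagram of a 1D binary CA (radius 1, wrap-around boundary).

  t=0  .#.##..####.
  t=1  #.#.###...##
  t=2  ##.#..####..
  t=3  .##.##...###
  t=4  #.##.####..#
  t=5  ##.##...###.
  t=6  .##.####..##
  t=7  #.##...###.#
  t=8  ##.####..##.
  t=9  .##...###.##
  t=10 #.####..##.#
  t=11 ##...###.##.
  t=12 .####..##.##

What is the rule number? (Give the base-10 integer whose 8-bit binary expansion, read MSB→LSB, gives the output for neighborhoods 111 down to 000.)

  ### -> .   bit 7 = 0  t=0,i=8
  ##. -> #   bit 6 = 1  t=0,i=4
  #.# -> #   bit 5 = 1  t=0,i=2
  #.. -> #   bit 4 = 1  t=0,i=5
  .## -> .   bit 3 = 0  t=0,i=3
  .#. -> .   bit 2 = 0  t=0,i=1
  ..# -> #   bit 1 = 1  t=0,i=0
  ... -> #   bit 0 = 1  t=1,i=8
  bits 01110011 = 115

115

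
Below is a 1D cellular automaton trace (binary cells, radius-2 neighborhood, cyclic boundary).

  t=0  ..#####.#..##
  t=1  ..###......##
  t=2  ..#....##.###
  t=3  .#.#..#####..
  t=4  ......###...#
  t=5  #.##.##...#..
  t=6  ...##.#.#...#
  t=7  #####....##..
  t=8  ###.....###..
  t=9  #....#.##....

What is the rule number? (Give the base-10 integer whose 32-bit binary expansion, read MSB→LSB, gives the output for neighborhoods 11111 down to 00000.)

2290528713

  #####|#  b31=1 t=0,i=4
  ####.|.  b30=0 t=0,i=5
  ###.#|.  b29=0 t=0,i=6
  ###..|.  b28=0 t=1,i=4
  ##.##|#  b27=1 t=2,i=9
  ##.#.|.  b26=0 t=0,i=7
  ##..#|.  b25=0 t=0,i=0
  ##...|.  b24=0 t=1,i=5
  #.###|#  b23=1 t=2,i=10
  #.##.|.  b22=0 t=5,i=2
  #.#.#|.  b21=0 t=6,i=6
  #.#..|.  b20=0 t=0,i=8
  #..##|.  b19=0 t=0,i=1
  #..#.|#  b18=1 t=2,i=1
  #...#|#  b17=1 t=3,i=12
  #....|.  b16=0 t=1,i=6
  .####|#  b15=1 t=0,i=3
  .###.|.  b14=0 t=1,i=3
  .##.#|#  b13=1 t=2,i=8
  .##..|#  b12=1 t=0,i=12
  .#.##|.  b11=0 t=5,i=1
  .#.#.|.  b10=0 t=3,i=2
  .#..#|.  b9=0 t=0,i=9
  .#...|#  b8=1 t=2,i=3
  ..###|#  b7=1 t=0,i=2
  ..##.|#  b6=1 t=0,i=11
  ..#.#|.  b5=0 t=3,i=1
  ..#..|.  b4=0 t=2,i=2
  ...##|#  b3=1 t=1,i=10
  ...#.|.  b2=0 t=3,i=0
  ....#|.  b1=0 t=1,i=9
  .....|#  b0=1 t=1,i=7
  bits 10001000100001101011000111001001 = 2290528713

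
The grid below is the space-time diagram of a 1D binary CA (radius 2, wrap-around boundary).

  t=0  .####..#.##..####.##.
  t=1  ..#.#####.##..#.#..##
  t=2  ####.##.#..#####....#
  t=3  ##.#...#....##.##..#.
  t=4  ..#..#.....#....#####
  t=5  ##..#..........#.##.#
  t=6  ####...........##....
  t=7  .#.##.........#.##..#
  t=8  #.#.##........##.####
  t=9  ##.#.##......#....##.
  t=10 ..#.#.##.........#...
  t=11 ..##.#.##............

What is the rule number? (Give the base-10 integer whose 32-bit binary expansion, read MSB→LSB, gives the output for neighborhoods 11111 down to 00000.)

3070680104

  [31] ##### => #  t=1,i=6
  [30] ####. => .  t=0,i=3
  [29] ###.# => #  t=0,i=16
  [28] ###.. => #  t=0,i=4
  [27] ##.## => .  t=0,i=17
  [26] ##.#. => #  t=2,i=7
  [25] ##..# => #  t=0,i=5
  [24] ##... => #  t=2,i=16
  [23] #.### => .  t=1,i=4
  [22] #.##. => .  t=0,i=9
  [21] #.#.# => .  t=7,i=1
  [20] #.#.. => .  t=1,i=16
  [19] #..## => .  t=0,i=0
  [18] #..#. => #  t=0,i=6
  [17] #...# => #  t=3,i=5
  [16] #.... => .  t=2,i=17
  [15] .#### => #  t=0,i=2
  [14] .###. => #  t=5,i=0
  [13] .##.# => .  t=2,i=6
  [12] .##.. => #  t=0,i=10
  [11] .#.## => #  t=0,i=8
  [10] .#.#. => #  t=1,i=15
  [9] .#..# => .  t=1,i=17
  [8] .#... => .  t=3,i=4
  [7] ..### => .  t=0,i=1
  [6] ..##. => .  t=1,i=19
  [5] ..#.# => #  t=0,i=7
  [4] ..#.. => .  t=3,i=7
  [3] ...## => #  t=2,i=19
  [2] ...#. => .  t=3,i=6
  [1] ....# => .  t=2,i=18
  [0] ..... => .  t=4,i=8
  bits 10110111000001101101110000101000 = 3070680104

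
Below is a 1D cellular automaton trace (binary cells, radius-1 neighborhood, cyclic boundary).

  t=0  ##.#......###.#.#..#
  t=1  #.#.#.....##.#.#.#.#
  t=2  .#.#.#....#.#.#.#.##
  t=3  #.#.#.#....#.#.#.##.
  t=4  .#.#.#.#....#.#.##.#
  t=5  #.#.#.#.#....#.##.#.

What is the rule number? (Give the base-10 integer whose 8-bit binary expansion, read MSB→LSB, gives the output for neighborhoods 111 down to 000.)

184

  ### -> #   bit 7 = 1  t=0,i=0
  ##. -> .   bit 6 = 0  t=0,i=1
  #.# -> #   bit 5 = 1  t=0,i=2
  #.. -> #   bit 4 = 1  t=0,i=4
  .## -> #   bit 3 = 1  t=0,i=10
  .#. -> .   bit 2 = 0  t=0,i=3
  ..# -> .   bit 1 = 0  t=0,i=9
  ... -> .   bit 0 = 0  t=0,i=5
  bits 10111000 = 184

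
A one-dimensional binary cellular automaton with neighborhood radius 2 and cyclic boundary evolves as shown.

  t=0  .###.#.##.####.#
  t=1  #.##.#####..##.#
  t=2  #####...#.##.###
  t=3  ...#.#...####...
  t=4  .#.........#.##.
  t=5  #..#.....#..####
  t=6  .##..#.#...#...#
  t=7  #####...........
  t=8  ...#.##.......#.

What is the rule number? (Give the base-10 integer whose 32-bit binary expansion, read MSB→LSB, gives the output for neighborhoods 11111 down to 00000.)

1802336258

  nb #####: next=.  (t=1,i=7, bit31=0)
  nb ####.: next=#  (t=0,i=12, bit30=1)
  nb ###.#: next=#  (t=0,i=3, bit29=1)
  nb ###..: next=.  (t=1,i=9, bit28=0)
  nb ##.##: next=#  (t=0,i=9, bit27=1)
  nb ##.#.: next=.  (t=0,i=4, bit26=0)
  nb ##..#: next=#  (t=1,i=10, bit25=1)
  nb ##...: next=#  (t=2,i=5, bit24=1)
  nb #.###: next=.  (t=0,i=1, bit23=0)
  nb #.##.: next=#  (t=0,i=7, bit22=1)
  nb #.#.#: next=#  (t=0,i=5, bit21=1)
  nb #.#..: next=.  (t=3,i=5, bit20=0)
  nb #..##: next=#  (t=1,i=11, bit19=1)
  nb #..#.: next=#  (t=4,i=0, bit18=1)
  nb #...#: next=.  (t=2,i=6, bit17=0)
  nb #....: next=#  (t=3,i=14, bit16=1)
  nb .####: next=.  (t=0,i=11, bit15=0)
  nb .###.: next=#  (t=0,i=2, bit14=1)
  nb .##.#: next=#  (t=0,i=8, bit13=1)
  nb .##..: next=#  (t=4,i=14, bit12=1)
  nb .#.##: next=#  (t=0,i=0, bit11=1)
  nb .#.#.: next=.  (t=3,i=4, bit10=0)
  nb .#..#: next=.  (t=5,i=10, bit9=0)
  nb .#...: next=.  (t=3,i=6, bit8=0)
  nb ..###: next=.  (t=3,i=9, bit7=0)
  nb ..##.: next=.  (t=1,i=12, bit6=0)
  nb ..#.#: next=.  (t=2,i=8, bit5=0)
  nb ..#..: next=.  (t=4,i=1, bit4=0)
  nb ...##: next=.  (t=3,i=8, bit3=0)
  nb ...#.: next=.  (t=2,i=7, bit2=0)
  nb ....#: next=#  (t=3,i=1, bit1=1)
  nb .....: next=.  (t=3,i=0, bit0=0)
  bits 01101011011011010111100000000010 = 1802336258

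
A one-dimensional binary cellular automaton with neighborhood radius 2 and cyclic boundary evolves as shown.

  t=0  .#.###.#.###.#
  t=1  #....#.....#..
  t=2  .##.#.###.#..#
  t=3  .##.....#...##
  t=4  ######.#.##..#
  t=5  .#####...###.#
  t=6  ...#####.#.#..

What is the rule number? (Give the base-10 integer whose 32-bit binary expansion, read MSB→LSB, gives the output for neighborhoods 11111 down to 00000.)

  ##### -> #   bit 31 = 1  t=4,i=1
  ####. -> #   bit 30 = 1  t=4,i=4
  ###.# -> #   bit 29 = 1  t=0,i=5
  ###.. -> #   bit 28 = 1  t=5,i=5
  ##.## -> #   bit 27 = 1  t=3,i=0
  ##.#. -> .   bit 26 = 0  t=0,i=6
  ##..# -> #   bit 25 = 1  t=4,i=11
  ##... -> #   bit 24 = 1  t=3,i=3
  #.### -> .   bit 23 = 0  t=0,i=3
  #.##. -> #   bit 22 = 1  t=2,i=1
  #.#.# -> .   bit 21 = 0  t=0,i=1
  #.#.. -> .   bit 20 = 0  t=2,i=10
  #..## -> .   bit 19 = 0  t=4,i=12
  #..#. -> #   bit 18 = 1  t=1,i=13
  #...# -> #   bit 17 = 1  t=3,i=10
  #.... -> #   bit 16 = 1  t=1,i=2
  .#### -> .   bit 15 = 0  t=4,i=0
  .###. -> .   bit 14 = 0  t=0,i=4
  .##.# -> #   bit 13 = 1  t=2,i=2
  .##.. -> #   bit 12 = 1  t=3,i=2
  .#.## -> .   bit 11 = 0  t=0,i=2
  .#.#. -> #   bit 10 = 1  t=0,i=0
  .#..# -> .   bit 9 = 0  t=1,i=12
  .#... -> #   bit 8 = 1  t=1,i=1
  ..### -> #   bit 7 = 1  t=4,i=13
  ..##. -> .   bit 6 = 0  t=3,i=12
  ..#.# -> #   bit 5 = 1  t=2,i=13
  ..#.. -> .   bit 4 = 0  t=1,i=0
  ...## -> .   bit 3 = 0  t=3,i=11
  ...#. -> #   bit 2 = 1  t=1,i=4
  ....# -> .   bit 1 = 0  t=1,i=3
  ..... -> #   bit 0 = 1  t=1,i=8
  bits 11111011010001110011010110100101 = 4215748005

4215748005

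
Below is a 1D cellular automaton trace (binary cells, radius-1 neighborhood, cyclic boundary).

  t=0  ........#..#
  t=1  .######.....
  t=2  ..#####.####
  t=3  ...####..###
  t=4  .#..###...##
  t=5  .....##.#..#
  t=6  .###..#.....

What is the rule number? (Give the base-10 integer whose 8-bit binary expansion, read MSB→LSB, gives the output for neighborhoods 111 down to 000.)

  ### -> #   bit 7 = 1  t=1,i=2
  ##. -> #   bit 6 = 1  t=1,i=6
  #.# -> .   bit 5 = 0  t=2,i=7
  #.. -> .   bit 4 = 0  t=0,i=0
  .## -> .   bit 3 = 0  t=1,i=1
  .#. -> .   bit 2 = 0  t=0,i=8
  ..# -> .   bit 1 = 0  t=0,i=7
  ... -> #   bit 0 = 1  t=0,i=1
  bits 11000001 = 193

193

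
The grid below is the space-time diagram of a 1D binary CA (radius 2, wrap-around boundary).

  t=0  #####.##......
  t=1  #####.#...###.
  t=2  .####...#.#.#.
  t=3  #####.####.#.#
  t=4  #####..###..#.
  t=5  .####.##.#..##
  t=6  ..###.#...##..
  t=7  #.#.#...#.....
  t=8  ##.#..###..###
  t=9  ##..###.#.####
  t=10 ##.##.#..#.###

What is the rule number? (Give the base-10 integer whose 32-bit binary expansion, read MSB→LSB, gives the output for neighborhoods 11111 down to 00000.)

  ##### -> #   bit 31 = 1  t=0,i=2
  ####. -> #   bit 30 = 1  t=0,i=3
  ###.# -> #   bit 29 = 1  t=0,i=4
  ###.. -> #   bit 28 = 1  t=2,i=4
  ##.## -> .   bit 27 = 0  t=0,i=5
  ##.#. -> .   bit 26 = 0  t=1,i=5
  ##..# -> .   bit 25 = 0  t=4,i=5
  ##... -> .   bit 24 = 0  t=0,i=8
  #.### -> .   bit 23 = 0  t=1,i=0
  #.##. -> #   bit 22 = 1  t=0,i=6
  #.#.# -> .   bit 21 = 0  t=2,i=10
  #.#.. -> .   bit 20 = 0  t=1,i=6
  #..## -> #   bit 19 = 1  t=2,i=0
  #..#. -> .   bit 18 = 0  t=4,i=11
  #...# -> #   bit 17 = 1  t=1,i=8
  #.... -> .   bit 16 = 0  t=0,i=9
  .#### -> #   bit 15 = 1  t=0,i=1
  .###. -> .   bit 14 = 0  t=1,i=11
  .##.# -> .   bit 13 = 0  t=5,i=7
  .##.. -> .   bit 12 = 0  t=0,i=7
  .#.## -> #   bit 11 = 1  t=3,i=12
  .#.#. -> #   bit 10 = 1  t=2,i=9
  .#..# -> #   bit 9 = 1  t=2,i=13
  .#... -> .   bit 8 = 0  t=1,i=7
  ..### -> #   bit 7 = 1  t=0,i=0
  ..##. -> .   bit 6 = 0  t=5,i=12
  ..#.# -> #   bit 5 = 1  t=2,i=8
  ..#.. -> #   bit 4 = 1  t=7,i=8
  ...## -> .   bit 3 = 0  t=0,i=13
  ...#. -> #   bit 2 = 1  t=2,i=7
  ....# -> #   bit 1 = 1  t=0,i=12
  ..... -> #   bit 0 = 1  t=0,i=10
  bits 11110000010010101000111010110111 = 4031418039

4031418039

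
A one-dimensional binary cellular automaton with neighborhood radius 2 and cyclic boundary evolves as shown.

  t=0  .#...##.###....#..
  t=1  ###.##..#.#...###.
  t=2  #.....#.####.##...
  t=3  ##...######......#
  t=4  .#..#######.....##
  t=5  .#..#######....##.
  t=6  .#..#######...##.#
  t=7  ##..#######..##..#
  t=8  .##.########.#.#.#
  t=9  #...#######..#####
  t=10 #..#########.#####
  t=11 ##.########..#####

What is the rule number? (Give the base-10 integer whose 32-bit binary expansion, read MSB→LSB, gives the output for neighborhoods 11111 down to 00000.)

  [31] ##### => #  t=3,i=7
  [30] ####. => #  t=2,i=10
  [29] ###.# => .  t=1,i=2
  [28] ###.. => #  t=0,i=10
  [27] ##.## => .  t=0,i=7
  [26] ##.#. => .  t=4,i=0
  [25] ##..# => #  t=1,i=6
  [24] ##... => .  t=0,i=11
  [23] #.### => #  t=0,i=8
  [22] #.##. => .  t=1,i=4
  [21] #.#.# => #  t=6,i=17
  [20] #.#.. => #  t=1,i=10
  [19] #..## => .  t=4,i=3
  [18] #..#. => .  t=1,i=7
  [17] #...# => .  t=0,i=3
  [16] #.... => .  t=0,i=12
  [15] .#### => #  t=2,i=9
  [14] .###. => .  t=0,i=9
  [13] .##.# => .  t=0,i=6
  [12] .##.. => .  t=1,i=5
  [11] .#.## => #  t=2,i=7
  [10] .#.#. => #  t=1,i=9
  [9] .#..# => .  t=4,i=2
  [8] .#... => #  t=0,i=2
  [7] ..### => #  t=1,i=14
  [6] ..##. => #  t=0,i=5
  [5] ..#.# => #  t=1,i=8
  [4] ..#.. => #  t=0,i=1
  [3] ...## => #  t=0,i=4
  [2] ...#. => #  t=0,i=0
  [1] ....# => .  t=0,i=13
  [0] ..... => .  t=2,i=3
  bits 11010010101100001000110111111100 = 3534786044

3534786044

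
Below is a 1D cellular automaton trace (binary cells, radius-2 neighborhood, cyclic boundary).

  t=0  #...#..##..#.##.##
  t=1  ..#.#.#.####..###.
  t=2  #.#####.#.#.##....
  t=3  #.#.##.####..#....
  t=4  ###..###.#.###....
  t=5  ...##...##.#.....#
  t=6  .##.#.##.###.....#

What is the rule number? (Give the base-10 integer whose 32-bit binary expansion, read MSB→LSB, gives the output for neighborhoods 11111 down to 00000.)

3468571704

  [31] ##### => #  t=2,i=4
  [30] ####. => #  t=1,i=10
  [29] ###.# => .  t=2,i=6
  [28] ###.. => .  t=0,i=0
  [27] ##.## => #  t=0,i=15
  [26] ##.#. => #  t=2,i=7
  [25] ##..# => #  t=0,i=9
  [24] ##... => .  t=0,i=1
  [23] #.### => #  t=0,i=16
  [22] #.##. => .  t=0,i=13
  [21] #.#.# => #  t=1,i=4
  [20] #.#.. => #  t=5,i=11
  [19] #..## => #  t=0,i=6
  [18] #..#. => #  t=0,i=10
  [17] #...# => #  t=0,i=2
  [16] #.... => .  t=2,i=15
  [15] .#### => .  t=1,i=9
  [14] .###. => .  t=0,i=17
  [13] .##.# => #  t=0,i=14
  [12] .##.. => #  t=0,i=8
  [11] .#.## => .  t=0,i=12
  [10] .#.#. => #  t=1,i=3
  [9] .#..# => .  t=0,i=5
  [8] .#... => .  t=3,i=14
  [7] ..### => .  t=1,i=14
  [6] ..##. => .  t=0,i=7
  [5] ..#.# => #  t=0,i=11
  [4] ..#.. => #  t=0,i=4
  [3] ...## => #  t=4,i=17
  [2] ...#. => .  t=0,i=3
  [1] ....# => .  t=2,i=16
  [0] ..... => .  t=5,i=14
  bits 11001110101111100011010000111000 = 3468571704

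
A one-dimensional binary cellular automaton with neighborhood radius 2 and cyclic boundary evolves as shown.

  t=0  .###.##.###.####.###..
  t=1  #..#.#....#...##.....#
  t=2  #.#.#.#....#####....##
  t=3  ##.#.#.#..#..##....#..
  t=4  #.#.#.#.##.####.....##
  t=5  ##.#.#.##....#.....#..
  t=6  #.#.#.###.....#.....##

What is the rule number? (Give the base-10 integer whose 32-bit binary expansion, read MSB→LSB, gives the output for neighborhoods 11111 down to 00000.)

3830325064

  nb #####: next=#  (t=2,i=13, bit31=1)
  nb ####.: next=#  (t=0,i=14, bit30=1)
  nb ###.#: next=#  (t=0,i=3, bit29=1)
  nb ###..: next=.  (t=0,i=19, bit28=0)
  nb ##.##: next=.  (t=0,i=4, bit27=0)
  nb ##.#.: next=#  (t=2,i=1, bit26=1)
  nb ##..#: next=.  (t=1,i=1, bit25=0)
  nb ##...: next=.  (t=0,i=20, bit24=0)
  nb #.###: next=.  (t=0,i=8, bit23=0)
  nb #.##.: next=#  (t=0,i=5, bit22=1)
  nb #.#.#: next=.  (t=2,i=2, bit21=0)
  nb #.#..: next=.  (t=1,i=5, bit20=0)
  nb #..##: next=#  (t=3,i=12, bit19=1)
  nb #..#.: next=#  (t=1,i=2, bit18=1)
  nb #...#: next=#  (t=0,i=21, bit17=1)
  nb #....: next=.  (t=1,i=7, bit16=0)
  nb .####: next=.  (t=0,i=13, bit15=0)
  nb .###.: next=.  (t=0,i=2, bit14=0)
  nb .##.#: next=.  (t=0,i=6, bit13=0)
  nb .##..: next=#  (t=1,i=0, bit12=1)
  nb .#.##: next=#  (t=4,i=7, bit11=1)
  nb .#.#.: next=#  (t=1,i=4, bit10=1)
  nb .#..#: next=#  (t=3,i=8, bit9=1)
  nb .#...: next=#  (t=1,i=6, bit8=1)
  nb ..###: next=.  (t=0,i=1, bit7=0)
  nb ..##.: next=#  (t=1,i=14, bit6=1)
  nb ..#.#: next=.  (t=1,i=3, bit5=0)
  nb ..#..: next=.  (t=1,i=10, bit4=0)
  nb ...##: next=#  (t=0,i=0, bit3=1)
  nb ...#.: next=.  (t=1,i=9, bit2=0)
  nb ....#: next=.  (t=1,i=8, bit1=0)
  nb .....: next=.  (t=1,i=18, bit0=0)
  bits 11100100010011100001111101001000 = 3830325064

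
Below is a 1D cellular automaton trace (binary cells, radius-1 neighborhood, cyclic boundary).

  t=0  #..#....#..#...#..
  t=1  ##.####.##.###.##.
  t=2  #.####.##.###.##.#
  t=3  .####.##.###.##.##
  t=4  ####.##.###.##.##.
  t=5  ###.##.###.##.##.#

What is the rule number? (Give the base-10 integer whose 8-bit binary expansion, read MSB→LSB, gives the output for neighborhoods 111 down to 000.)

189

  [7] ### => #  t=1,i=4
  [6] ##. => .  t=1,i=1
  [5] #.# => #  t=1,i=2
  [4] #.. => #  t=0,i=1
  [3] .## => #  t=1,i=0
  [2] .#. => #  t=0,i=0
  [1] ..# => .  t=0,i=2
  [0] ... => #  t=0,i=5
  bits 10111101 = 189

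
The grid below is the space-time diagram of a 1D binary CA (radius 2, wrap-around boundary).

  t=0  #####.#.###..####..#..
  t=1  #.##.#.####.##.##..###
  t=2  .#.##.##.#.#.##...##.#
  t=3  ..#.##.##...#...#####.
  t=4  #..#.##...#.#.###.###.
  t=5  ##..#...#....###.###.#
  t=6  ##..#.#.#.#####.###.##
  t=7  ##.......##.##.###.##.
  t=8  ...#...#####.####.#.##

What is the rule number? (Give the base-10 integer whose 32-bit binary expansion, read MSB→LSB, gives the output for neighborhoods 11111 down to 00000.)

3701172954

  ##### -> #   bit 31 = 1  t=0,i=2
  ####. -> #   bit 30 = 1  t=0,i=3
  ###.# -> .   bit 29 = 0  t=0,i=4
  ###.. -> #   bit 28 = 1  t=0,i=10
  ##.## -> #   bit 27 = 1  t=1,i=1
  ##.#. -> #   bit 26 = 1  t=0,i=5
  ##..# -> .   bit 25 = 0  t=0,i=11
  ##... -> .   bit 24 = 0  t=2,i=15
  #.### -> #   bit 23 = 1  t=0,i=8
  #.##. -> .   bit 22 = 0  t=1,i=2
  #.#.# -> .   bit 21 = 0  t=0,i=6
  #.#.. -> #   bit 20 = 1  t=4,i=0
  #..## -> #   bit 19 = 1  t=0,i=12
  #..#. -> .   bit 18 = 0  t=0,i=18
  #...# -> #   bit 17 = 1  t=2,i=16
  #.... -> #   bit 16 = 1  t=5,i=10
  .#### -> .   bit 15 = 0  t=0,i=1
  .###. -> #   bit 14 = 1  t=0,i=9
  .##.# -> #   bit 13 = 1  t=1,i=3
  .##.. -> .   bit 12 = 0  t=1,i=16
  .#.## -> #   bit 11 = 1  t=0,i=7
  .#.#. -> .   bit 10 = 0  t=2,i=0
  .#..# -> #   bit 9 = 1  t=0,i=20
  .#... -> .   bit 8 = 0  t=3,i=13
  ..### -> #   bit 7 = 1  t=0,i=0
  ..##. -> #   bit 6 = 1  t=2,i=18
  ..#.# -> .   bit 5 = 0  t=3,i=2
  ..#.. -> #   bit 4 = 1  t=0,i=19
  ...## -> #   bit 3 = 1  t=2,i=17
  ...#. -> .   bit 2 = 0  t=3,i=1
  ....# -> #   bit 1 = 1  t=5,i=11
  ..... -> .   bit 0 = 0  t=7,i=4
  bits 11011100100110110110101011011010 = 3701172954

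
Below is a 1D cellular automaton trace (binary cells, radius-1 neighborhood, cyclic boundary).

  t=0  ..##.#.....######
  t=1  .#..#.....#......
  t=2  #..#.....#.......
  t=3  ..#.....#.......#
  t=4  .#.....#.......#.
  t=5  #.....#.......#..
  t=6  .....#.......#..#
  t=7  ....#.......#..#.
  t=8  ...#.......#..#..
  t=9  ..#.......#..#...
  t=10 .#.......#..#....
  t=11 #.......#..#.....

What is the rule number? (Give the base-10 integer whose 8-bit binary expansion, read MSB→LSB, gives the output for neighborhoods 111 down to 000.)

34

  ###|.  b7=0 t=0,i=12
  ##.|.  b6=0 t=0,i=3
  #.#|#  b5=1 t=0,i=4
  #..|.  b4=0 t=0,i=0
  .##|.  b3=0 t=0,i=2
  .#.|.  b2=0 t=0,i=5
  ..#|#  b1=1 t=0,i=1
  ...|.  b0=0 t=0,i=7
  bits 00100010 = 34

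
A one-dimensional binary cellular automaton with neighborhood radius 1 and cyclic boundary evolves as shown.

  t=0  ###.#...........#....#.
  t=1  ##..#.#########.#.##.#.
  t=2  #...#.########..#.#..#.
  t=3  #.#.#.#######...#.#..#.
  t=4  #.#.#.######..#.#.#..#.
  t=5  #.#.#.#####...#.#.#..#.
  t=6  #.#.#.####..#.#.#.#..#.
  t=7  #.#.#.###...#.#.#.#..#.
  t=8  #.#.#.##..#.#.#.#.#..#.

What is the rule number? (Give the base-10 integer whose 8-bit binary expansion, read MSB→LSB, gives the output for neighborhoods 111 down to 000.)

141

  ###|#  b7=1 t=0,i=1
  ##.|.  b6=0 t=0,i=2
  #.#|.  b5=0 t=0,i=3
  #..|.  b4=0 t=0,i=5
  .##|#  b3=1 t=0,i=0
  .#.|#  b2=1 t=0,i=4
  ..#|.  b1=0 t=0,i=15
  ...|#  b0=1 t=0,i=6
  bits 10001101 = 141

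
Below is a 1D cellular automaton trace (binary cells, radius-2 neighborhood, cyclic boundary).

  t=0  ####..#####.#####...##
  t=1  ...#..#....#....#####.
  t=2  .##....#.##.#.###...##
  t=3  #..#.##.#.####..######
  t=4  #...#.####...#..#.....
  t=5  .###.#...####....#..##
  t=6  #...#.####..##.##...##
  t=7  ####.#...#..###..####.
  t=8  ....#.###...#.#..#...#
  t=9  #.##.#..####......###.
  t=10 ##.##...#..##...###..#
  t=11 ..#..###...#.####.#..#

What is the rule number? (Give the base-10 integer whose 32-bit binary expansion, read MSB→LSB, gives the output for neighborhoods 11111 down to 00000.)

488778190

  ##### -> .   bit 31 = 0  t=0,i=0
  ####. -> .   bit 30 = 0  t=0,i=2
  ###.# -> .   bit 29 = 0  t=0,i=10
  ###.. -> #   bit 28 = 1  t=0,i=3
  ##.## -> #   bit 27 = 1  t=0,i=11
  ##.#. -> #   bit 26 = 1  t=2,i=11
  ##..# -> .   bit 25 = 0  t=0,i=4
  ##... -> #   bit 24 = 1  t=0,i=17
  #.### -> .   bit 23 = 0  t=0,i=12
  #.##. -> .   bit 22 = 0  t=2,i=1
  #.#.# -> #   bit 21 = 1  t=2,i=12
  #.#.. -> .   bit 20 = 0  t=5,i=5
  #..## -> .   bit 19 = 0  t=0,i=5
  #..#. -> .   bit 18 = 0  t=1,i=5
  #...# -> #   bit 17 = 1  t=0,i=18
  #.... -> .   bit 16 = 0  t=1,i=0
  .#### -> .   bit 15 = 0  t=0,i=7
  .###. -> .   bit 14 = 0  t=2,i=15
  .##.# -> #   bit 13 = 1  t=2,i=10
  .##.. -> .   bit 12 = 0  t=2,i=2
  .#.## -> #   bit 11 = 1  t=2,i=8
  .#.#. -> .   bit 10 = 0  t=8,i=13
  .#..# -> .   bit 9 = 0  t=1,i=4
  .#... -> #   bit 8 = 1  t=1,i=7
  ..### -> #   bit 7 = 1  t=0,i=6
  ..##. -> #   bit 6 = 1  t=2,i=20
  ..#.# -> .   bit 5 = 0  t=2,i=7
  ..#.. -> .   bit 4 = 0  t=1,i=3
  ...## -> #   bit 3 = 1  t=0,i=19
  ...#. -> #   bit 2 = 1  t=1,i=2
  ....# -> #   bit 1 = 1  t=1,i=1
  ..... -> .   bit 0 = 0  t=4,i=19
  bits 00011101001000100010100111001110 = 488778190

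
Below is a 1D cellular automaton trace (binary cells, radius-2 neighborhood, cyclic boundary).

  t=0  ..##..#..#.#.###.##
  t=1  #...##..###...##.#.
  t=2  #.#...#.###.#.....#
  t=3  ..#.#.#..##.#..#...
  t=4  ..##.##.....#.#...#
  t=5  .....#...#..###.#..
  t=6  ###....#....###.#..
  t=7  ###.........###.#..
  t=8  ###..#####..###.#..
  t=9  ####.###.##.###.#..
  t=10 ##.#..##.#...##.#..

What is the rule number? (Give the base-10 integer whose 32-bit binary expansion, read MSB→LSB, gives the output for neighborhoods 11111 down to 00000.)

2992030881

  [31] ##### => #  t=8,i=7
  [30] ####. => .  t=8,i=8
  [29] ###.# => #  t=0,i=15
  [28] ###.. => #  t=1,i=10
  [27] ##.## => .  t=0,i=16
  [26] ##.#. => .  t=1,i=16
  [25] ##..# => #  t=0,i=0
  [24] ##... => .  t=1,i=11
  [23] #.### => .  t=0,i=13
  [22] #.##. => #  t=0,i=17
  [21] #.#.# => .  t=0,i=11
  [20] #.#.. => #  t=1,i=0
  [19] #..## => .  t=0,i=1
  [18] #..#. => #  t=0,i=5
  [17] #...# => #  t=1,i=2
  [16] #.... => .  t=2,i=14
  [15] .#### => #  t=8,i=6
  [14] .###. => #  t=0,i=14
  [13] .##.# => .  t=1,i=15
  [12] .##.. => .  t=0,i=3
  [11] .#.## => .  t=0,i=12
  [10] .#.#. => #  t=0,i=10
  [9] .#..# => .  t=0,i=7
  [8] .#... => .  t=1,i=1
  [7] ..### => #  t=1,i=8
  [6] ..##. => .  t=0,i=2
  [5] ..#.# => #  t=0,i=9
  [4] ..#.. => .  t=0,i=6
  [3] ...## => .  t=1,i=3
  [2] ...#. => .  t=2,i=5
  [1] ....# => .  t=2,i=16
  [0] ..... => #  t=2,i=15
  bits 10110010010101101100010010100001 = 2992030881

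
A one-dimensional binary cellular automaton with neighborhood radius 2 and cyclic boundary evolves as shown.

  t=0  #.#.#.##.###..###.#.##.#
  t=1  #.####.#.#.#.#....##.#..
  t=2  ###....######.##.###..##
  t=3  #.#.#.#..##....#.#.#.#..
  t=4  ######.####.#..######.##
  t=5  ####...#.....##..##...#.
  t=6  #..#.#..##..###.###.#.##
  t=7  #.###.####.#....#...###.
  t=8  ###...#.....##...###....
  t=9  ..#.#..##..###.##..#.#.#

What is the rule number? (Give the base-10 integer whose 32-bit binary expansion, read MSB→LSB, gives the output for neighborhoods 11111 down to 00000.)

  ##### -> #   bit 31 = 1  t=2,i=0
  ####. -> .   bit 30 = 0  t=1,i=4
  ###.# -> .   bit 29 = 0  t=0,i=16
  ###.. -> #   bit 28 = 1  t=0,i=11
  ##.## -> .   bit 27 = 0  t=0,i=8
  ##.#. -> .   bit 26 = 0  t=0,i=1
  ##..# -> .   bit 25 = 0  t=0,i=12
  ##... -> .   bit 24 = 0  t=2,i=3
  #.### -> #   bit 23 = 1  t=0,i=9
  #.##. -> .   bit 22 = 0  t=0,i=6
  #.#.# -> #   bit 21 = 1  t=0,i=2
  #.#.. -> .   bit 20 = 0  t=1,i=13
  #..## -> #   bit 19 = 1  t=0,i=13
  #..#. -> #   bit 18 = 1  t=1,i=23
  #...# -> #   bit 17 = 1  t=5,i=5
  #.... -> #   bit 16 = 1  t=1,i=15
  .#### -> .   bit 15 = 0  t=1,i=3
  .###. -> .   bit 14 = 0  t=0,i=10
  .##.# -> #   bit 13 = 1  t=0,i=0
  .##.. -> #   bit 12 = 1  t=3,i=10
  .#.## -> #   bit 11 = 1  t=0,i=5
  .#.#. -> #   bit 10 = 1  t=0,i=3
  .#..# -> #   bit 9 = 1  t=1,i=22
  .#... -> #   bit 8 = 1  t=1,i=14
  ..### -> .   bit 7 = 0  t=0,i=14
  ..##. -> #   bit 6 = 1  t=1,i=18
  ..#.# -> #   bit 5 = 1  t=1,i=0
  ..#.. -> .   bit 4 = 0  t=5,i=7
  ...## -> #   bit 3 = 1  t=1,i=17
  ...#. -> .   bit 2 = 0  t=3,i=14
  ....# -> .   bit 1 = 0  t=1,i=16
  ..... -> .   bit 0 = 0  t=5,i=10
  bits 10010000101011110011111101101000 = 2427404136

2427404136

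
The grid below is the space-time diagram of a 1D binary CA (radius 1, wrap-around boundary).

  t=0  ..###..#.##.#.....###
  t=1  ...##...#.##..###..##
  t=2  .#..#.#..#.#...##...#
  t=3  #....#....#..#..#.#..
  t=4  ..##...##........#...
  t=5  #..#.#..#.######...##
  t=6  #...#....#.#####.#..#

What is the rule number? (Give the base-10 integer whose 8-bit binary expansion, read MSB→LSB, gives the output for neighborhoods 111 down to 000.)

  ###|#  b7=1 t=0,i=3
  ##.|#  b6=1 t=0,i=4
  #.#|#  b5=1 t=0,i=8
  #..|.  b4=0 t=0,i=0
  .##|.  b3=0 t=0,i=2
  .#.|.  b2=0 t=0,i=7
  ..#|.  b1=0 t=0,i=1
  ...|#  b0=1 t=0,i=14
  bits 11100001 = 225

225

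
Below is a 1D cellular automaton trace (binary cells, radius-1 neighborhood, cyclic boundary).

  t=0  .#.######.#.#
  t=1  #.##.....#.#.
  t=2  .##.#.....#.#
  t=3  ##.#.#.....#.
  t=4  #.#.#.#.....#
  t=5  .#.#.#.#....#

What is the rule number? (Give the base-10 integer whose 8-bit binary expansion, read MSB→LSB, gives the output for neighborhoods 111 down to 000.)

56

  ### -> .   bit 7 = 0  t=0,i=4
  ##. -> .   bit 6 = 0  t=0,i=8
  #.# -> #   bit 5 = 1  t=0,i=0
  #.. -> #   bit 4 = 1  t=1,i=4
  .## -> #   bit 3 = 1  t=0,i=3
  .#. -> .   bit 2 = 0  t=0,i=1
  ..# -> .   bit 1 = 0  t=1,i=8
  ... -> .   bit 0 = 0  t=1,i=5
  bits 00111000 = 56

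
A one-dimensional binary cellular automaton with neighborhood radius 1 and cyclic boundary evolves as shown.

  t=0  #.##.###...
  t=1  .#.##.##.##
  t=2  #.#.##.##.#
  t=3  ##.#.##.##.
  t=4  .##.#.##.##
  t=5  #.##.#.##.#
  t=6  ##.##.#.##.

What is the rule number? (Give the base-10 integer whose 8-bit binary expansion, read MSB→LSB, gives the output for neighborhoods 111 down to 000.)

227

  [7] ### => #  t=0,i=6
  [6] ##. => #  t=0,i=3
  [5] #.# => #  t=0,i=1
  [4] #.. => .  t=0,i=8
  [3] .## => .  t=0,i=2
  [2] .#. => .  t=0,i=0
  [1] ..# => #  t=0,i=10
  [0] ... => #  t=0,i=9
  bits 11100011 = 227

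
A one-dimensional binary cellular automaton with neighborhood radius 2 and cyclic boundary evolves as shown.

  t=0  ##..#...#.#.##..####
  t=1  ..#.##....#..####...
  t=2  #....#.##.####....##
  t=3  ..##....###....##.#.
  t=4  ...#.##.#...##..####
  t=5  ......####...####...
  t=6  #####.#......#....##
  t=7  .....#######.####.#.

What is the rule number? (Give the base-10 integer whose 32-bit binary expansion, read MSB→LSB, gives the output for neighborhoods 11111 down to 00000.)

247018387

  nb #####: next=.  (t=0,i=18, bit31=0)
  nb ####.: next=.  (t=0,i=0, bit30=0)
  nb ###.#: next=.  (t=6,i=4, bit29=0)
  nb ###..: next=.  (t=0,i=1, bit28=0)
  nb ##.##: next=#  (t=2,i=9, bit27=1)
  nb ##.#.: next=#  (t=3,i=17, bit26=1)
  nb ##..#: next=#  (t=0,i=2, bit25=1)
  nb ##...: next=.  (t=1,i=6, bit24=0)
  nb #.###: next=#  (t=2,i=10, bit23=1)
  nb #.##.: next=.  (t=0,i=12, bit22=0)
  nb #.#.#: next=#  (t=0,i=10, bit21=1)
  nb #.#..: next=#  (t=3,i=18, bit20=1)
  nb #..##: next=#  (t=0,i=15, bit19=1)
  nb #..#.: next=.  (t=0,i=3, bit18=0)
  nb #...#: next=.  (t=0,i=6, bit17=0)
  nb #....: next=#  (t=1,i=7, bit16=1)
  nb .####: next=.  (t=0,i=17, bit15=0)
  nb .###.: next=.  (t=2,i=19, bit14=0)
  nb .##.#: next=#  (t=2,i=8, bit13=1)
  nb .##..: next=#  (t=0,i=13, bit12=1)
  nb .#.##: next=.  (t=0,i=11, bit11=0)
  nb .#.#.: next=.  (t=0,i=9, bit10=0)
  nb .#..#: next=#  (t=1,i=11, bit9=1)
  nb .#...: next=#  (t=0,i=5, bit8=1)
  nb ..###: next=#  (t=0,i=16, bit7=1)
  nb ..##.: next=.  (t=3,i=2, bit6=0)
  nb ..#.#: next=.  (t=0,i=8, bit5=0)
  nb ..#..: next=#  (t=0,i=4, bit4=1)
  nb ...##: next=.  (t=2,i=17, bit3=0)
  nb ...#.: next=.  (t=0,i=7, bit2=0)
  nb ....#: next=#  (t=1,i=0, bit1=1)
  nb .....: next=#  (t=1,i=19, bit0=1)
  bits 00001110101110010011001110010011 = 247018387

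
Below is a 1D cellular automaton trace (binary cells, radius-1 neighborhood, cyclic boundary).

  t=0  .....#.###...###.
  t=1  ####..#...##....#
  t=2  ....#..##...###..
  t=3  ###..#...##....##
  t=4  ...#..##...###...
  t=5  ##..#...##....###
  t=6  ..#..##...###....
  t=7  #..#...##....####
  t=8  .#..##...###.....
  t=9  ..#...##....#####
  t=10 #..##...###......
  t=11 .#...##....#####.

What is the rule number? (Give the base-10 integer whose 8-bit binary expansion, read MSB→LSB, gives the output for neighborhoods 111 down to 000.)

49

  ###|.  b7=0 t=0,i=8
  ##.|.  b6=0 t=0,i=9
  #.#|#  b5=1 t=0,i=6
  #..|#  b4=1 t=0,i=10
  .##|.  b3=0 t=0,i=7
  .#.|.  b2=0 t=0,i=5
  ..#|.  b1=0 t=0,i=4
  ...|#  b0=1 t=0,i=0
  bits 00110001 = 49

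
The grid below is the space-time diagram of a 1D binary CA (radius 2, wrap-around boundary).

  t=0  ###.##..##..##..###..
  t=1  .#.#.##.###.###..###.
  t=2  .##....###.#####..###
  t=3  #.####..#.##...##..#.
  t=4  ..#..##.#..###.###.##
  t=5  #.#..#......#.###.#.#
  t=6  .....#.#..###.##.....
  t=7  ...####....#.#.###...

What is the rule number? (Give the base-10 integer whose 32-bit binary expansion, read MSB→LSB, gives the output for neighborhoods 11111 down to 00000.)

  [31] ##### => .  t=2,i=13
  [30] ####. => .  t=2,i=14
  [29] ###.# => .  t=0,i=2
  [28] ###.. => #  t=0,i=18
  [27] ##.## => #  t=0,i=3
  [26] ##.#. => .  t=4,i=7
  [25] ##..# => #  t=0,i=6
  [24] ##... => #  t=2,i=3
  [23] #.### => #  t=1,i=8
  [22] #.##. => .  t=0,i=4
  [21] #.#.# => .  t=1,i=3
  [20] #.#.. => .  t=4,i=8
  [19] #..## => .  t=0,i=7
  [18] #..#. => .  t=1,i=0
  [17] #...# => #  t=3,i=13
  [16] #.... => #  t=2,i=4
  [15] .#### => .  t=2,i=12
  [14] .###. => #  t=0,i=1
  [13] .##.# => .  t=1,i=6
  [12] .##.. => #  t=0,i=5
  [11] .#.## => .  t=1,i=4
  [10] .#.#. => #  t=1,i=2
  [9] .#..# => .  t=4,i=3
  [8] .#... => .  t=5,i=6
  [7] ..### => .  t=0,i=0
  [6] ..##. => #  t=0,i=8
  [5] ..#.# => #  t=1,i=1
  [4] ..#.. => #  t=4,i=2
  [3] ...## => .  t=2,i=6
  [2] ...#. => #  t=5,i=11
  [1] ....# => #  t=2,i=5
  [0] ..... => .  t=5,i=8
  bits 00011011100000110101010001110110 = 461591670

461591670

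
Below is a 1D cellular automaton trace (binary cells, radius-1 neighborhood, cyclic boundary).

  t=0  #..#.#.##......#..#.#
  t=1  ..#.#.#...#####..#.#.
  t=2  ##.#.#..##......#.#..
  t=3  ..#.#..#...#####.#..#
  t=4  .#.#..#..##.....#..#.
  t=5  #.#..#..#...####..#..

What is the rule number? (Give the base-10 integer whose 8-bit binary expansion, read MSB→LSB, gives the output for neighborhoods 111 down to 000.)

35

  nb ###: next=.  (t=1,i=11, bit7=0)
  nb ##.: next=.  (t=0,i=0, bit6=0)
  nb #.#: next=#  (t=0,i=4, bit5=1)
  nb #..: next=.  (t=0,i=1, bit4=0)
  nb .##: next=.  (t=0,i=7, bit3=0)
  nb .#.: next=.  (t=0,i=3, bit2=0)
  nb ..#: next=#  (t=0,i=2, bit1=1)
  nb ...: next=#  (t=0,i=10, bit0=1)
  bits 00100011 = 35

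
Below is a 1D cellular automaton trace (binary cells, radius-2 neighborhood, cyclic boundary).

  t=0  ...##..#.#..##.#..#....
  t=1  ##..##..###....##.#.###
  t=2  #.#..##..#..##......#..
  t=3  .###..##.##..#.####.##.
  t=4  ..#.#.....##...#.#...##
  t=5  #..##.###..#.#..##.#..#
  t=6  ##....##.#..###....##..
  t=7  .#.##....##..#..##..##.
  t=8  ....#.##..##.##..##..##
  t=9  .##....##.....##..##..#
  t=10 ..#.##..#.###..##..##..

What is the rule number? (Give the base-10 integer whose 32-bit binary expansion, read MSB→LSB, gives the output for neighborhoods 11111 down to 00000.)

  [31] ##### => .  t=1,i=22
  [30] ####. => #  t=1,i=0
  [29] ###.# => .  t=3,i=18
  [28] ###.. => .  t=1,i=1
  [27] ##.## => .  t=3,i=8
  [26] ##.#. => .  t=0,i=14
  [25] ##..# => #  t=0,i=5
  [24] ##... => .  t=1,i=11
  [23] #.### => #  t=1,i=20
  [22] #.##. => .  t=3,i=9
  [21] #.#.# => .  t=1,i=18
  [20] #.#.. => #  t=0,i=9
  [19] #..## => .  t=0,i=11
  [18] #..#. => .  t=0,i=6
  [17] #...# => #  t=4,i=13
  [16] #.... => #  t=0,i=20
  [15] .#### => .  t=1,i=21
  [14] .###. => #  t=1,i=9
  [13] .##.# => .  t=0,i=13
  [12] .##.. => #  t=0,i=4
  [11] .#.## => .  t=1,i=19
  [10] .#.#. => #  t=0,i=8
  [9] .#..# => #  t=0,i=10
  [8] .#... => .  t=0,i=19
  [7] ..### => .  t=1,i=8
  [6] ..##. => .  t=0,i=3
  [5] ..#.# => .  t=0,i=7
  [4] ..#.. => #  t=0,i=18
  [3] ...## => .  t=0,i=2
  [2] ...#. => .  t=2,i=19
  [1] ....# => #  t=0,i=1
  [0] ..... => #  t=0,i=0
  bits 01000010100100110101011000010011 = 1116952083

1116952083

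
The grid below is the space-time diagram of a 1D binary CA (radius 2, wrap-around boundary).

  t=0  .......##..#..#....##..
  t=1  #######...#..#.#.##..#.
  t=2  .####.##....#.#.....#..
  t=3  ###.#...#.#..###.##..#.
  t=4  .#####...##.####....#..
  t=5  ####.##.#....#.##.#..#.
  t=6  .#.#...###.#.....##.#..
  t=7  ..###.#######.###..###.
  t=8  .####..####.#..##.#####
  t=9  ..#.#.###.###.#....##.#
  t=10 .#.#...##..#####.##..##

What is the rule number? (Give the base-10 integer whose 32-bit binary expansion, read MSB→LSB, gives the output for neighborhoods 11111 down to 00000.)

3038561675

  nb #####: next=#  (t=1,i=2, bit31=1)
  nb ####.: next=.  (t=1,i=5, bit30=0)
  nb ###.#: next=#  (t=2,i=4, bit29=1)
  nb ###..: next=#  (t=1,i=6, bit28=1)
  nb ##.##: next=.  (t=2,i=5, bit27=0)
  nb ##.#.: next=#  (t=3,i=3, bit26=1)
  nb ##..#: next=.  (t=0,i=9, bit25=0)
  nb ##...: next=#  (t=0,i=21, bit24=1)
  nb #.###: next=.  (t=1,i=0, bit23=0)
  nb #.##.: next=.  (t=1,i=17, bit22=0)
  nb #.#.#: next=.  (t=1,i=15, bit21=0)
  nb #.#..: next=#  (t=2,i=14, bit20=1)
  nb #..##: next=#  (t=3,i=12, bit19=1)
  nb #..#.: next=#  (t=0,i=10, bit18=1)
  nb #...#: next=.  (t=1,i=8, bit17=0)
  nb #....: next=.  (t=0,i=16, bit16=0)
  nb .####: next=#  (t=1,i=1, bit15=1)
  nb .###.: next=#  (t=3,i=1, bit14=1)
  nb .##.#: next=.  (t=4,i=10, bit13=0)
  nb .##..: next=.  (t=0,i=8, bit12=0)
  nb .#.##: next=.  (t=1,i=16, bit11=0)
  nb .#.#.: next=#  (t=1,i=14, bit10=1)
  nb .#..#: next=.  (t=0,i=12, bit9=0)
  nb .#...: next=#  (t=0,i=15, bit8=1)
  nb ..###: next=#  (t=2,i=1, bit7=1)
  nb ..##.: next=.  (t=0,i=7, bit6=0)
  nb ..#.#: next=.  (t=1,i=13, bit5=0)
  nb ..#..: next=.  (t=0,i=11, bit4=0)
  nb ...##: next=#  (t=0,i=6, bit3=1)
  nb ...#.: next=.  (t=1,i=9, bit2=0)
  nb ....#: next=#  (t=0,i=5, bit1=1)
  nb .....: next=#  (t=0,i=0, bit0=1)
  bits 10110101000111001100010110001011 = 3038561675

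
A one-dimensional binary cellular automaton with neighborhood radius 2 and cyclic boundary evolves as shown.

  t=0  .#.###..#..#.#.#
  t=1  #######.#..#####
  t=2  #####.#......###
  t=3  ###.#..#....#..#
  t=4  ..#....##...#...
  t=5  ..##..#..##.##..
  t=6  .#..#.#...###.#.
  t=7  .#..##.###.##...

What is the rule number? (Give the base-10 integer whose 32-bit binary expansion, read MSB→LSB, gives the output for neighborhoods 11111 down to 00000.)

3152178488

  [31] ##### => #  t=1,i=0
  [30] ####. => .  t=1,i=5
  [29] ###.# => #  t=1,i=6
  [28] ###.. => #  t=0,i=5
  [27] ##.## => #  t=5,i=11
  [26] ##.#. => .  t=1,i=7
  [25] ##..# => #  t=0,i=6
  [24] ##... => #  t=4,i=9
  [23] #.### => #  t=0,i=3
  [22] #.##. => #  t=5,i=12
  [21] #.#.# => #  t=0,i=1
  [20] #.#.. => .  t=1,i=8
  [19] #..## => .  t=1,i=10
  [18] #..#. => .  t=0,i=7
  [17] #...# => #  t=4,i=10
  [16] #.... => .  t=2,i=8
  [15] .#### => .  t=1,i=12
  [14] .###. => #  t=0,i=4
  [13] .##.# => #  t=5,i=10
  [12] .##.. => .  t=4,i=8
  [11] .#.## => #  t=0,i=2
  [10] .#.#. => #  t=0,i=0
  [9] .#..# => .  t=0,i=9
  [8] .#... => #  t=2,i=7
  [7] ..### => .  t=1,i=11
  [6] ..##. => .  t=4,i=7
  [5] ..#.# => #  t=0,i=11
  [4] ..#.. => #  t=0,i=8
  [3] ...## => #  t=2,i=12
  [2] ...#. => .  t=3,i=11
  [1] ....# => .  t=2,i=11
  [0] ..... => .  t=2,i=9
  bits 10111011111000100110110100111000 = 3152178488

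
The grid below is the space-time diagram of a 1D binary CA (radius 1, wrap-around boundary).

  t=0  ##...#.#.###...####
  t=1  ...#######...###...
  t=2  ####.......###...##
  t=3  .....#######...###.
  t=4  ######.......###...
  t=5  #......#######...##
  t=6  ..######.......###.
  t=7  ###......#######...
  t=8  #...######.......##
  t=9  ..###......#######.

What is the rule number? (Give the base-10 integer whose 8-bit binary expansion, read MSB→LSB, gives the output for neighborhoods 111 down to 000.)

47

  [7] ### => .  t=0,i=0
  [6] ##. => .  t=0,i=1
  [5] #.# => #  t=0,i=6
  [4] #.. => .  t=0,i=2
  [3] .## => #  t=0,i=9
  [2] .#. => #  t=0,i=5
  [1] ..# => #  t=0,i=4
  [0] ... => #  t=0,i=3
  bits 00101111 = 47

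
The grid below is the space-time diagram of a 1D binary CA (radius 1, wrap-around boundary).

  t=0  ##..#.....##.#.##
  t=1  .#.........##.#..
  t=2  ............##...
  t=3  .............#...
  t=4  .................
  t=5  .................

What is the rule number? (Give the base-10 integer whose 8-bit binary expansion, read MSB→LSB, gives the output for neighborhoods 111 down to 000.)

  ###|.  b7=0 t=0,i=0
  ##.|#  b6=1 t=0,i=1
  #.#|#  b5=1 t=0,i=12
  #..|.  b4=0 t=0,i=2
  .##|.  b3=0 t=0,i=10
  .#.|.  b2=0 t=0,i=4
  ..#|.  b1=0 t=0,i=3
  ...|.  b0=0 t=0,i=6
  bits 01100000 = 96

96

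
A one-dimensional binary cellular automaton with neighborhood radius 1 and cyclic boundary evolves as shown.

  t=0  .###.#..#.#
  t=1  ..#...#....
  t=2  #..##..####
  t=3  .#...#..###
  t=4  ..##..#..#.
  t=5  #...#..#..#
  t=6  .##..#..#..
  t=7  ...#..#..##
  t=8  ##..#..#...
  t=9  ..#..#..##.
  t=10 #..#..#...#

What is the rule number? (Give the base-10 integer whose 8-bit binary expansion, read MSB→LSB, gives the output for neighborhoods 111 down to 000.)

145

  ###|#  b7=1 t=0,i=2
  ##.|.  b6=0 t=0,i=3
  #.#|.  b5=0 t=0,i=0
  #..|#  b4=1 t=0,i=6
  .##|.  b3=0 t=0,i=1
  .#.|.  b2=0 t=0,i=5
  ..#|.  b1=0 t=0,i=7
  ...|#  b0=1 t=1,i=0
  bits 10010001 = 145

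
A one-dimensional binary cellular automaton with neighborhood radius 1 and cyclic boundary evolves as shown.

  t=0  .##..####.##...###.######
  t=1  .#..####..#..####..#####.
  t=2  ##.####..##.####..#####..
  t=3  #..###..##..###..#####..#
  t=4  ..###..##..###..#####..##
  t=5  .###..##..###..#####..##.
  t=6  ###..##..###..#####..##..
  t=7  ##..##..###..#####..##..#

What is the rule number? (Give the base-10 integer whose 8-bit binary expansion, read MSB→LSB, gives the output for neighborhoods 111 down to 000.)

  nb ###: next=#  (t=0,i=6, bit7=1)
  nb ##.: next=.  (t=0,i=2, bit6=0)
  nb #.#: next=.  (t=0,i=0, bit5=0)
  nb #..: next=.  (t=0,i=3, bit4=0)
  nb .##: next=#  (t=0,i=1, bit3=1)
  nb .#.: next=#  (t=1,i=1, bit2=1)
  nb ..#: next=#  (t=0,i=4, bit1=1)
  nb ...: next=#  (t=0,i=13, bit0=1)
  bits 10001111 = 143

143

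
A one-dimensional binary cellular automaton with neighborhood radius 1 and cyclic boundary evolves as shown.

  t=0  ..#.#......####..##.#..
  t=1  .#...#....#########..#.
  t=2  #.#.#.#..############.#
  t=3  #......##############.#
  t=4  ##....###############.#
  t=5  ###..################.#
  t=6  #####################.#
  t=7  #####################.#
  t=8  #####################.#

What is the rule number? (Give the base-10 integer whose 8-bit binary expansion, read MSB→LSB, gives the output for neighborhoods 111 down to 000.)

  ###|#  b7=1 t=0,i=12
  ##.|#  b6=1 t=0,i=14
  #.#|.  b5=0 t=0,i=3
  #..|#  b4=1 t=0,i=5
  .##|#  b3=1 t=0,i=11
  .#.|.  b2=0 t=0,i=2
  ..#|#  b1=1 t=0,i=1
  ...|.  b0=0 t=0,i=0
  bits 11011010 = 218

218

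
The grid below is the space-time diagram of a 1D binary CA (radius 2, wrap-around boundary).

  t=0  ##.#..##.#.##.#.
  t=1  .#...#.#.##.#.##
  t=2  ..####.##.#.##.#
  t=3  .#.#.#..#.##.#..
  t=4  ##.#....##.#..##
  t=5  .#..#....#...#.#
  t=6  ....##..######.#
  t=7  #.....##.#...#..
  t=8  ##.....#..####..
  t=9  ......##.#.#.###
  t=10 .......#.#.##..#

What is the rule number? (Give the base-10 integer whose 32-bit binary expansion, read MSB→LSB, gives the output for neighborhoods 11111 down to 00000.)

  ##### -> .   bit 31 = 0  t=6,i=10
  ####. -> .   bit 30 = 0  t=2,i=4
  ###.# -> #   bit 29 = 1  t=2,i=5
  ###.. -> #   bit 28 = 1  t=8,i=13
  ##.## -> .   bit 27 = 0  t=2,i=6
  ##.#. -> .   bit 26 = 0  t=0,i=2
  ##..# -> #   bit 25 = 1  t=6,i=6
  ##... -> .   bit 24 = 0  t=8,i=2
  #.### -> .   bit 23 = 0  t=9,i=13
  #.##. -> .   bit 22 = 0  t=0,i=0
  #.#.# -> #   bit 21 = 1  t=0,i=9
  #.#.. -> .   bit 20 = 0  t=0,i=3
  #..## -> #   bit 19 = 1  t=0,i=5
  #..#. -> .   bit 18 = 0  t=3,i=7
  #...# -> #   bit 17 = 1  t=1,i=3
  #.... -> .   bit 16 = 0  t=4,i=5
  .#### -> #   bit 15 = 1  t=2,i=3
  .###. -> .   bit 14 = 0  t=9,i=14
  .##.# -> #   bit 13 = 1  t=0,i=1
  .##.. -> .   bit 12 = 0  t=6,i=5
  .#.## -> #   bit 11 = 1  t=0,i=10
  .#.#. -> .   bit 10 = 0  t=1,i=6
  .#..# -> .   bit 9 = 0  t=0,i=4
  .#... -> #   bit 8 = 1  t=1,i=2
  ..### -> .   bit 7 = 0  t=2,i=2
  ..##. -> .   bit 6 = 0  t=0,i=6
  ..#.# -> #   bit 5 = 1  t=1,i=5
  ..#.. -> #   bit 4 = 1  t=5,i=4
  ...## -> .   bit 3 = 0  t=4,i=7
  ...#. -> #   bit 2 = 1  t=1,i=4
  ....# -> .   bit 1 = 0  t=4,i=6
  ..... -> .   bit 0 = 0  t=7,i=3
  bits 00110010001010101010100100110100 = 841656628

841656628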